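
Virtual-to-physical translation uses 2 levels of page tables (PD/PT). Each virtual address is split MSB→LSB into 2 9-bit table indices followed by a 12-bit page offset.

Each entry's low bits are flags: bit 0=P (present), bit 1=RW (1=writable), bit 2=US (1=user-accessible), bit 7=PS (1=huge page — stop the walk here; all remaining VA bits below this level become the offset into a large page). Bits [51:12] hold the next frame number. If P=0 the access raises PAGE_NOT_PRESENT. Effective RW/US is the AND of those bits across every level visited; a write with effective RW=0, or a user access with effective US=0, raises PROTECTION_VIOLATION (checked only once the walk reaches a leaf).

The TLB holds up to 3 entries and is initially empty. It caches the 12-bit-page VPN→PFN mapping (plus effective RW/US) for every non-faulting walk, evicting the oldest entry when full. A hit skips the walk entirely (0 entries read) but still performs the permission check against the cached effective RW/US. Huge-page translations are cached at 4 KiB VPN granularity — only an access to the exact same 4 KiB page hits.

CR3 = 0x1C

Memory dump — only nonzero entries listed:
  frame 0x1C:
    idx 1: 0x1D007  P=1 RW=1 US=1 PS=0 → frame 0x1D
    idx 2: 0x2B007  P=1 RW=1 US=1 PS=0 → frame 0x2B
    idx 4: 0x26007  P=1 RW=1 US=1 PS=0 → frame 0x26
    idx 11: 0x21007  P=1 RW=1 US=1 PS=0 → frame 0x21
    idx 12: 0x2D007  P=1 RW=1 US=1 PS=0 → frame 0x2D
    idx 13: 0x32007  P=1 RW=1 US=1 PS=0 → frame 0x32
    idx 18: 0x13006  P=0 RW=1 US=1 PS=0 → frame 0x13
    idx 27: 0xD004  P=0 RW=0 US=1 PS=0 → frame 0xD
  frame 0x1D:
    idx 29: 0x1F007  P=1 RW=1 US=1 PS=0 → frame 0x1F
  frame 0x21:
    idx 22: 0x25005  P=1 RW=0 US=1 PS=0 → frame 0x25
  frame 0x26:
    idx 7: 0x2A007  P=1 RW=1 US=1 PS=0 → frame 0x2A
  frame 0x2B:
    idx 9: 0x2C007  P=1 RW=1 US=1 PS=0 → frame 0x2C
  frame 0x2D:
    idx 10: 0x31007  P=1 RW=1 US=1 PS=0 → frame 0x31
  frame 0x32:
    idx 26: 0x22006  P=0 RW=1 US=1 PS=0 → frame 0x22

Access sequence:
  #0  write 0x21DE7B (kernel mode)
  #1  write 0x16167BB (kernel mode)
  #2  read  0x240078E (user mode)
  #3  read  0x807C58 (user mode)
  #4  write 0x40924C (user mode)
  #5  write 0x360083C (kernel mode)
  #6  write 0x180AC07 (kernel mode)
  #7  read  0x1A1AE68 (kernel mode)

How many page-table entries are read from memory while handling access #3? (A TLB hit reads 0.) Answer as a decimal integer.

Per-access translation:
#0 VA=0x21DE7B (w,kernel):
  L0 @0x1C[1] → 0x1D007  P=1,RW=1,US=1,PS=0
  L1 @0x1D[29] → 0x1F007  P=1,RW=1,US=1,PS=0
  ⇒ phys 0x1FE7B  [2 reads]
#1 VA=0x16167BB (w,kernel):
  L0 @0x1C[11] → 0x21007  P=1,RW=1,US=1,PS=0
  L1 @0x21[22] → 0x25005  P=1,RW=0,US=1,PS=0
  ⇒ fault: PROTECTION_VIOLATION  — 2 lookups
#2 VA=0x240078E (r,user):
  L0 @0x1C[18] → 0x13006  P=0,RW=1,US=1,PS=0
  ⇒ fault: PAGE_NOT_PRESENT  — 1 lookups
#3 VA=0x807C58 (r,user):
  L0 @0x1C[4] → 0x26007  P=1,RW=1,US=1,PS=0
  L1 @0x26[7] → 0x2A007  P=1,RW=1,US=1,PS=0
  ⇒ phys 0x2AC58  [2 reads]
#4 VA=0x40924C (w,user):
  L0 @0x1C[2] → 0x2B007  P=1,RW=1,US=1,PS=0
  L1 @0x2B[9] → 0x2C007  P=1,RW=1,US=1,PS=0
  ⇒ phys 0x2C24C  [2 reads]
#5 VA=0x360083C (w,kernel):
  L0 @0x1C[27] → 0xD004  P=0,RW=0,US=1,PS=0
  ⇒ fault: PAGE_NOT_PRESENT  — 1 lookups
#6 VA=0x180AC07 (w,kernel):
  L0 @0x1C[12] → 0x2D007  P=1,RW=1,US=1,PS=0
  L1 @0x2D[10] → 0x31007  P=1,RW=1,US=1,PS=0
  ⇒ phys 0x31C07  [2 reads]
#7 VA=0x1A1AE68 (r,kernel):
  L0 @0x1C[13] → 0x32007  P=1,RW=1,US=1,PS=0
  L1 @0x32[26] → 0x22006  P=0,RW=1,US=1,PS=0
  ⇒ fault: PAGE_NOT_PRESENT  — 2 lookups

Entries read for #3: 2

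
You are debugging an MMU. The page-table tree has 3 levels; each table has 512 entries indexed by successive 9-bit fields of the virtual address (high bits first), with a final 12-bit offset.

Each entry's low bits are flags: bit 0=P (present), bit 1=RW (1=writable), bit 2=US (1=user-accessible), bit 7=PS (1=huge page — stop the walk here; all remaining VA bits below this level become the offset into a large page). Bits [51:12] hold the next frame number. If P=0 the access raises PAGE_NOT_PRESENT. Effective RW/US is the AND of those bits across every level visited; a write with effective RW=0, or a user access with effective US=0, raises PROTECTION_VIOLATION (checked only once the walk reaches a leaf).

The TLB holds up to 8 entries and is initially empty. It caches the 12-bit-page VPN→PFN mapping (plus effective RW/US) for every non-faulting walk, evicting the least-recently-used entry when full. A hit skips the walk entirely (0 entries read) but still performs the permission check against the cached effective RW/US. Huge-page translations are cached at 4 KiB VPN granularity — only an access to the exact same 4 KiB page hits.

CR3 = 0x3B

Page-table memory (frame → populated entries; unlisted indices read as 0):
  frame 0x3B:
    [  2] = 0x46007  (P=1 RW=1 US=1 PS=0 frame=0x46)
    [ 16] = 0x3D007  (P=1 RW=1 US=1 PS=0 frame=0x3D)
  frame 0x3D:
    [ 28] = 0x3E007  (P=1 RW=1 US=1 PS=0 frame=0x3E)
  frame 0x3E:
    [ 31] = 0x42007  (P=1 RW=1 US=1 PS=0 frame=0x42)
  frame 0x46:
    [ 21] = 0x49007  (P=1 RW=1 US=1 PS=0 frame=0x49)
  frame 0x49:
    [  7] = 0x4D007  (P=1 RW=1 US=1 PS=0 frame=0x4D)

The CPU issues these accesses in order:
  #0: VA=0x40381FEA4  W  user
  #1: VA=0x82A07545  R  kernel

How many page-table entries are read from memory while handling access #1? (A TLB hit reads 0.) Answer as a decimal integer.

Walk each access:
#0 VA=0x40381FEA4 (w,user):
  lvl0: tbl 0x3B, slot 16 ⇒ 0x3D007 (P1/RW1/US1/PS0)
  lvl1: tbl 0x3D, slot 28 ⇒ 0x3E007 (P1/RW1/US1/PS0)
  lvl2: tbl 0x3E, slot 31 ⇒ 0x42007 (P1/RW1/US1/PS0)
  → PA=0x42EA4  (3 entries read)
#1 VA=0x82A07545 (r,kernel):
  lvl0: tbl 0x3B, slot 2 ⇒ 0x46007 (P1/RW1/US1/PS0)
  lvl1: tbl 0x46, slot 21 ⇒ 0x49007 (P1/RW1/US1/PS0)
  lvl2: tbl 0x49, slot 7 ⇒ 0x4D007 (P1/RW1/US1/PS0)
  → PA=0x4D545  (3 entries read)

Entries read for #1: 3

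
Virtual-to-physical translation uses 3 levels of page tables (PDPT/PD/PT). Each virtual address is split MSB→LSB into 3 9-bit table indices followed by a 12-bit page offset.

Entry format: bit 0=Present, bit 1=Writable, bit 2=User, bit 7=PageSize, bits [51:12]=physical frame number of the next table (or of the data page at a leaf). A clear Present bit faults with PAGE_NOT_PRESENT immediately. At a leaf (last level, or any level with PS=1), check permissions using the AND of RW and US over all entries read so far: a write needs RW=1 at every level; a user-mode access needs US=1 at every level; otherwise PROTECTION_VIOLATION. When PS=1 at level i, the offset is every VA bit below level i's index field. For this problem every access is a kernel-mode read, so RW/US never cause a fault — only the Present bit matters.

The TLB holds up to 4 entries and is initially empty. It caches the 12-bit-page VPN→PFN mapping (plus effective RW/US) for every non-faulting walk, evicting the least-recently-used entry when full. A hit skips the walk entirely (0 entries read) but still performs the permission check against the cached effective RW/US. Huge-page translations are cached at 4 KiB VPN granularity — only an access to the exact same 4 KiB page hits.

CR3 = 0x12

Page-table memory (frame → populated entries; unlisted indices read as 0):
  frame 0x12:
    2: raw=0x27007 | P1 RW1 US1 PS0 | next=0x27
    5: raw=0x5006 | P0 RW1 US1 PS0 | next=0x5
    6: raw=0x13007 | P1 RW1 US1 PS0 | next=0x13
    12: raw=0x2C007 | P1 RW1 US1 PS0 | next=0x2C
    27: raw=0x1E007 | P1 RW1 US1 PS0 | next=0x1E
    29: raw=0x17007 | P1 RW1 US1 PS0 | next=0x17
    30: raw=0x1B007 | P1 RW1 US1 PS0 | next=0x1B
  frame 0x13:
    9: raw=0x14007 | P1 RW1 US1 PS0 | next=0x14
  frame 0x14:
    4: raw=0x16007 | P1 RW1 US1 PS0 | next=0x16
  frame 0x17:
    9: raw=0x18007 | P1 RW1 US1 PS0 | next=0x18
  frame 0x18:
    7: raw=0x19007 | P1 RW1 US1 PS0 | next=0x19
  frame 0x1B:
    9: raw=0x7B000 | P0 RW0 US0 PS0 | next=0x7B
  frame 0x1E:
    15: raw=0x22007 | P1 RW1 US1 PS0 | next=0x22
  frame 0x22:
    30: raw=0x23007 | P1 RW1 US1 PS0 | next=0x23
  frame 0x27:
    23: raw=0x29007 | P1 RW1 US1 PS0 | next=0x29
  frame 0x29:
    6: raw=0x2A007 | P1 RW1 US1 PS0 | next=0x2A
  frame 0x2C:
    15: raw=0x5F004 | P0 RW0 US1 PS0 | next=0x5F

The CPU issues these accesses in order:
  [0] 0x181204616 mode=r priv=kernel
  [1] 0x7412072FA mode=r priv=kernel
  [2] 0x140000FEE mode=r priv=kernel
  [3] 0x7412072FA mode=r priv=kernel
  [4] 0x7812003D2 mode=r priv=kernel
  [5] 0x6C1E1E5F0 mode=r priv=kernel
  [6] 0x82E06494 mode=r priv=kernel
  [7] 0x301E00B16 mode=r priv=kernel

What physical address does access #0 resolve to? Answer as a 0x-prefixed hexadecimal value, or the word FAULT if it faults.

Per-access translation:
#0 VA=0x181204616 (r,kernel):
  L0: frame=0x12 idx=6 entry=0x13007 [P=1 RW=1 US=1 PS=0]
  L1: frame=0x13 idx=9 entry=0x14007 [P=1 RW=1 US=1 PS=0]
  L2: frame=0x14 idx=4 entry=0x16007 [P=1 RW=1 US=1 PS=0]
  ⇒ phys 0x16616  [3 reads]
#1 VA=0x7412072FA (r,kernel):
  L0: frame=0x12 idx=29 entry=0x17007 [P=1 RW=1 US=1 PS=0]
  L1: frame=0x17 idx=9 entry=0x18007 [P=1 RW=1 US=1 PS=0]
  L2: frame=0x18 idx=7 entry=0x19007 [P=1 RW=1 US=1 PS=0]
  ⇒ phys 0x192FA  [3 reads]
#2 VA=0x140000FEE (r,kernel):
  L0: frame=0x12 idx=5 entry=0x5006 [P=0 RW=1 US=1 PS=0]
  → PAGE_NOT_PRESENT  (1 entries read)
#3 VA=0x7412072FA (r,kernel):
  TLB hit vpn=0x741207 → PA=0x192FA
#4 VA=0x7812003D2 (r,kernel):
  L0: frame=0x12 idx=30 entry=0x1B007 [P=1 RW=1 US=1 PS=0]
  L1: frame=0x1B idx=9 entry=0x7B000 [P=0 RW=0 US=0 PS=0]
  → PAGE_NOT_PRESENT  (2 entries read)
#5 VA=0x6C1E1E5F0 (r,kernel):
  L0: frame=0x12 idx=27 entry=0x1E007 [P=1 RW=1 US=1 PS=0]
  L1: frame=0x1E idx=15 entry=0x22007 [P=1 RW=1 US=1 PS=0]
  L2: frame=0x22 idx=30 entry=0x23007 [P=1 RW=1 US=1 PS=0]
  ⇒ phys 0x235F0  [3 reads]
#6 VA=0x82E06494 (r,kernel):
  L0: frame=0x12 idx=2 entry=0x27007 [P=1 RW=1 US=1 PS=0]
  L1: frame=0x27 idx=23 entry=0x29007 [P=1 RW=1 US=1 PS=0]
  L2: frame=0x29 idx=6 entry=0x2A007 [P=1 RW=1 US=1 PS=0]
  ⇒ phys 0x2A494  [3 reads]
#7 VA=0x301E00B16 (r,kernel):
  L0: frame=0x12 idx=12 entry=0x2C007 [P=1 RW=1 US=1 PS=0]
  L1: frame=0x2C idx=15 entry=0x5F004 [P=0 RW=0 US=1 PS=0]
  → PAGE_NOT_PRESENT  (2 entries read)

Access #0 PA: 0x16616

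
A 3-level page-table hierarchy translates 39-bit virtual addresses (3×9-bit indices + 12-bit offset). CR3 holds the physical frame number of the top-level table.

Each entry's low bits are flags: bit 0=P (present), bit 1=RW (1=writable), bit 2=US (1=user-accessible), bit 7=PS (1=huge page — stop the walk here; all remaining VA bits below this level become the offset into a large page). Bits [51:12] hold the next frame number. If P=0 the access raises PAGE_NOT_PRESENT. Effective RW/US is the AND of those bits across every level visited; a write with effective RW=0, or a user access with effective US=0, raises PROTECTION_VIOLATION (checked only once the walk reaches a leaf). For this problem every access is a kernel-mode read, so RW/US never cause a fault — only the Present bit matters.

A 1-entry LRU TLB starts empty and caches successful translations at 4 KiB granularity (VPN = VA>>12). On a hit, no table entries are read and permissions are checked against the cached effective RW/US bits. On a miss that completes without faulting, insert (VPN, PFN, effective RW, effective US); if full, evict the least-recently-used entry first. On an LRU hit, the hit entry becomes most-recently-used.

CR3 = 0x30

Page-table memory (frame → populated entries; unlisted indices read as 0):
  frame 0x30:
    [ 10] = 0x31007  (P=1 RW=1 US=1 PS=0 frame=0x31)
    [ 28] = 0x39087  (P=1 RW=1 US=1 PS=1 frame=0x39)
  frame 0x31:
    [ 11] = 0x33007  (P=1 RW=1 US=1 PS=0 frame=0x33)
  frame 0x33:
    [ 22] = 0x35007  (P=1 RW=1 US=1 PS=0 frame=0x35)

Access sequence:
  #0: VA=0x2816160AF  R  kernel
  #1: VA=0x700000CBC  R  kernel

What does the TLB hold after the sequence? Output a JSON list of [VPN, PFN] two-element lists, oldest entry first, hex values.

Walk each access:
#0 VA=0x2816160AF (r,kernel):
  L0 @0x30[10] → 0x31007  P=1,RW=1,US=1,PS=0
  L1 @0x31[11] → 0x33007  P=1,RW=1,US=1,PS=0
  L2 @0x33[22] → 0x35007  P=1,RW=1,US=1,PS=0
  ✓ 0x350AF  — 3 lookups
#1 VA=0x700000CBC (r,kernel):
  L0 @0x30[28] → 0x39087  P=1,RW=1,US=1,PS=1
  ✓ 0x39CBC (huge @L0)  — 1 lookups

TLB: [["0x700000", "0x39"]]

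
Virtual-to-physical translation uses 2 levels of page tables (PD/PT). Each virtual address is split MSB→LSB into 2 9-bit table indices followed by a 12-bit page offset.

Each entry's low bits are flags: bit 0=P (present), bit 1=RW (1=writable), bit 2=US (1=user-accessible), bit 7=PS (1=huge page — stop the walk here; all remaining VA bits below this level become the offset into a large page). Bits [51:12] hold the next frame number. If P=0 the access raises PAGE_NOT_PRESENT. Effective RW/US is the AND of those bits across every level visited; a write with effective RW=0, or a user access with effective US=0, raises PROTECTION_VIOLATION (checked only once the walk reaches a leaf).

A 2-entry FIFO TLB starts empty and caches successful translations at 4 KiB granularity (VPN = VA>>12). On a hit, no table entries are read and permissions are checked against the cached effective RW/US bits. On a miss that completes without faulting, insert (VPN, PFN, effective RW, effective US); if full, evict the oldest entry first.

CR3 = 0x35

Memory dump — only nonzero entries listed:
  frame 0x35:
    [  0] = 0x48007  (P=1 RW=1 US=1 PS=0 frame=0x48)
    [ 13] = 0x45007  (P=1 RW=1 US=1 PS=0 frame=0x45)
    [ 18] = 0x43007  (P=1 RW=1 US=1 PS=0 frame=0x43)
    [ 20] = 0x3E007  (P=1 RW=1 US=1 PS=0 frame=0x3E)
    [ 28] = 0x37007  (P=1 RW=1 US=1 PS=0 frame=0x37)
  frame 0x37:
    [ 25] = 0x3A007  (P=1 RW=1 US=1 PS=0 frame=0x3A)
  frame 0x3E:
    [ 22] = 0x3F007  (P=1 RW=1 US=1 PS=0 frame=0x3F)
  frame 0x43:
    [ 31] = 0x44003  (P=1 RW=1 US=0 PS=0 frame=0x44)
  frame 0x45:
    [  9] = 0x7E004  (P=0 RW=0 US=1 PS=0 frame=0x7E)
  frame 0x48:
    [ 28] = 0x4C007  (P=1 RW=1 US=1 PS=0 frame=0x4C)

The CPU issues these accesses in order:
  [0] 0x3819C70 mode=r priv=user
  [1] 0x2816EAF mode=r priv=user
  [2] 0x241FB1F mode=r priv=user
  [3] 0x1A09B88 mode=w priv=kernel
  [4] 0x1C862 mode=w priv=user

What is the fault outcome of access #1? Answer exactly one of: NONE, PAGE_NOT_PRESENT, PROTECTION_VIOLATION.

Trace:
#0 VA=0x3819C70 (r,user):
  [0] read 0x35 idx=28: raw=0x37007 flags P=1 W=1 U=1 S=0
  [1] read 0x37 idx=25: raw=0x3A007 flags P=1 W=1 U=1 S=0
  ⇒ phys 0x3AC70  [2 reads]
#1 VA=0x2816EAF (r,user):
  [0] read 0x35 idx=20: raw=0x3E007 flags P=1 W=1 U=1 S=0
  [1] read 0x3E idx=22: raw=0x3F007 flags P=1 W=1 U=1 S=0
  ⇒ phys 0x3FEAF  [2 reads]
#2 VA=0x241FB1F (r,user):
  [0] read 0x35 idx=18: raw=0x43007 flags P=1 W=1 U=1 S=0
  [1] read 0x43 idx=31: raw=0x44003 flags P=1 W=1 U=0 S=0
  → PROTECTION_VIOLATION  (2 entries read)
#3 VA=0x1A09B88 (w,kernel):
  [0] read 0x35 idx=13: raw=0x45007 flags P=1 W=1 U=1 S=0
  [1] read 0x45 idx=9: raw=0x7E004 flags P=0 W=0 U=1 S=0
  → PAGE_NOT_PRESENT  (2 entries read)
#4 VA=0x1C862 (w,user):
  [0] read 0x35 idx=0: raw=0x48007 flags P=1 W=1 U=1 S=0
  [1] read 0x48 idx=28: raw=0x4C007 flags P=1 W=1 U=1 S=0
  ⇒ phys 0x4C862  [2 reads]

Access #1 fault: NONE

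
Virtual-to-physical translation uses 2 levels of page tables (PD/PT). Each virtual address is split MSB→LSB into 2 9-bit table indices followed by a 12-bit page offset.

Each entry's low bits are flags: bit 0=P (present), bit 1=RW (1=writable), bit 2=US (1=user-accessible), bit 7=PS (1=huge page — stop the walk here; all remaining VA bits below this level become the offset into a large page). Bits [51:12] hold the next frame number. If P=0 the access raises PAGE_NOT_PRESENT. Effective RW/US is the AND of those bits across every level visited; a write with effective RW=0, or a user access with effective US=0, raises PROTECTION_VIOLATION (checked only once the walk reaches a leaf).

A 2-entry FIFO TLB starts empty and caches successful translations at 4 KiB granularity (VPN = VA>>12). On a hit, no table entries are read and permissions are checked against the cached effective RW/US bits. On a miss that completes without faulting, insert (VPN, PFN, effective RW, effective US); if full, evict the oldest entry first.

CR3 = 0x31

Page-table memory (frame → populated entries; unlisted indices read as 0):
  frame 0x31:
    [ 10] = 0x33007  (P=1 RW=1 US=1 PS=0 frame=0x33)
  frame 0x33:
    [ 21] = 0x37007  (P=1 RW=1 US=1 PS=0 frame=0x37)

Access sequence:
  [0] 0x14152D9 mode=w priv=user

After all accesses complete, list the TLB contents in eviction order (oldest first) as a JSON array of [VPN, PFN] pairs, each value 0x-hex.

Per-access translation:
#0 VA=0x14152D9 (w,user):
  L0: frame=0x31 idx=10 entry=0x33007 [P=1 RW=1 US=1 PS=0]
  L1: frame=0x33 idx=21 entry=0x37007 [P=1 RW=1 US=1 PS=0]
  ✓ 0x372D9  — 2 lookups

TLB: [["0x1415", "0x37"]]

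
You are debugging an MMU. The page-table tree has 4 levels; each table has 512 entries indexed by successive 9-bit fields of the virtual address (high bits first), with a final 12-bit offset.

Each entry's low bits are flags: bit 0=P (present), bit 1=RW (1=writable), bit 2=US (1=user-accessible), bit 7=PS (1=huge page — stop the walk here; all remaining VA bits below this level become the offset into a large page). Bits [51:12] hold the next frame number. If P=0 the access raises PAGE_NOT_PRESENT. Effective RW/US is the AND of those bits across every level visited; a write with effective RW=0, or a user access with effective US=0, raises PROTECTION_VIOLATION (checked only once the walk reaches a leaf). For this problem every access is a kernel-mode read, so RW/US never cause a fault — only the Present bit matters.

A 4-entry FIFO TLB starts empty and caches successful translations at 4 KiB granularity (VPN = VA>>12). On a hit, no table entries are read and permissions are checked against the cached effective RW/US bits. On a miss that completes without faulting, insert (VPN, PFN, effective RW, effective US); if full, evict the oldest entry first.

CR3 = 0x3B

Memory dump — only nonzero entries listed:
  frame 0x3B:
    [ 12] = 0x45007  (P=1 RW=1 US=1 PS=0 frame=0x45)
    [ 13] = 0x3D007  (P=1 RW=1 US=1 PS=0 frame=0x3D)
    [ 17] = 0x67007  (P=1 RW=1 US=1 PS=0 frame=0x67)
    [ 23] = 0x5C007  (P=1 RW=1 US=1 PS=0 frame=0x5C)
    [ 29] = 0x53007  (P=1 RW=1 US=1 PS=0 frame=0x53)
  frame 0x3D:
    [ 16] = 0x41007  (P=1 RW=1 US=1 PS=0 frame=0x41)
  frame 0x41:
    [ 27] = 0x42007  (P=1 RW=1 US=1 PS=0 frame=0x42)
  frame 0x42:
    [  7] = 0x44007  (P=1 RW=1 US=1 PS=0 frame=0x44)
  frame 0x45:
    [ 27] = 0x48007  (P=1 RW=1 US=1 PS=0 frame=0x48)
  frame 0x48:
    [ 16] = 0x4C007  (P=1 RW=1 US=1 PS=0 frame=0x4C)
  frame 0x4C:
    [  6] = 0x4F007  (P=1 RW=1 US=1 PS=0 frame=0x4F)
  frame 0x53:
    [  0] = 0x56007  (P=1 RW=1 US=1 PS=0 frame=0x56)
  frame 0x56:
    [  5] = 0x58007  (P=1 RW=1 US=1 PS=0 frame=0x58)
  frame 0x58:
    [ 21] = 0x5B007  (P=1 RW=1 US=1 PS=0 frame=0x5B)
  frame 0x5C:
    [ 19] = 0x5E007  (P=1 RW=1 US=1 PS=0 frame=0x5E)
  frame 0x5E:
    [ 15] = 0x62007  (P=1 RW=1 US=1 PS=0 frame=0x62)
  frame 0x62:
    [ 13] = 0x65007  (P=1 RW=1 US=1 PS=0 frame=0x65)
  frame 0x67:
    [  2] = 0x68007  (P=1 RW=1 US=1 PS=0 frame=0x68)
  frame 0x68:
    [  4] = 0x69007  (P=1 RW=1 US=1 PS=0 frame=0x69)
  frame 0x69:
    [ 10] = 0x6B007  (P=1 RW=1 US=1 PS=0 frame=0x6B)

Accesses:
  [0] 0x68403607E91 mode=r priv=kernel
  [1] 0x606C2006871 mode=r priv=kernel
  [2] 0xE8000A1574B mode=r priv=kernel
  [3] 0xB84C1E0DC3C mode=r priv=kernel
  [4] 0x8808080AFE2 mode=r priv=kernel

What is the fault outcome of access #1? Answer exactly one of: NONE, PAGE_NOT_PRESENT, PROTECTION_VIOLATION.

Trace:
#0 VA=0x68403607E91 (r,kernel):
  L0 @0x3B[13] → 0x3D007  P=1,RW=1,US=1,PS=0
  L1 @0x3D[16] → 0x41007  P=1,RW=1,US=1,PS=0
  L2 @0x41[27] → 0x42007  P=1,RW=1,US=1,PS=0
  L3 @0x42[7] → 0x44007  P=1,RW=1,US=1,PS=0
  → PA=0x44E91  (4 entries read)
#1 VA=0x606C2006871 (r,kernel):
  L0 @0x3B[12] → 0x45007  P=1,RW=1,US=1,PS=0
  L1 @0x45[27] → 0x48007  P=1,RW=1,US=1,PS=0
  L2 @0x48[16] → 0x4C007  P=1,RW=1,US=1,PS=0
  L3 @0x4C[6] → 0x4F007  P=1,RW=1,US=1,PS=0
  → PA=0x4F871  (4 entries read)
#2 VA=0xE8000A1574B (r,kernel):
  L0 @0x3B[29] → 0x53007  P=1,RW=1,US=1,PS=0
  L1 @0x53[0] → 0x56007  P=1,RW=1,US=1,PS=0
  L2 @0x56[5] → 0x58007  P=1,RW=1,US=1,PS=0
  L3 @0x58[21] → 0x5B007  P=1,RW=1,US=1,PS=0
  → PA=0x5B74B  (4 entries read)
#3 VA=0xB84C1E0DC3C (r,kernel):
  L0 @0x3B[23] → 0x5C007  P=1,RW=1,US=1,PS=0
  L1 @0x5C[19] → 0x5E007  P=1,RW=1,US=1,PS=0
  L2 @0x5E[15] → 0x62007  P=1,RW=1,US=1,PS=0
  L3 @0x62[13] → 0x65007  P=1,RW=1,US=1,PS=0
  → PA=0x65C3C  (4 entries read)
#4 VA=0x8808080AFE2 (r,kernel):
  L0 @0x3B[17] → 0x67007  P=1,RW=1,US=1,PS=0
  L1 @0x67[2] → 0x68007  P=1,RW=1,US=1,PS=0
  L2 @0x68[4] → 0x69007  P=1,RW=1,US=1,PS=0
  L3 @0x69[10] → 0x6B007  P=1,RW=1,US=1,PS=0
  → PA=0x6BFE2  (4 entries read)

Access #1 fault: NONE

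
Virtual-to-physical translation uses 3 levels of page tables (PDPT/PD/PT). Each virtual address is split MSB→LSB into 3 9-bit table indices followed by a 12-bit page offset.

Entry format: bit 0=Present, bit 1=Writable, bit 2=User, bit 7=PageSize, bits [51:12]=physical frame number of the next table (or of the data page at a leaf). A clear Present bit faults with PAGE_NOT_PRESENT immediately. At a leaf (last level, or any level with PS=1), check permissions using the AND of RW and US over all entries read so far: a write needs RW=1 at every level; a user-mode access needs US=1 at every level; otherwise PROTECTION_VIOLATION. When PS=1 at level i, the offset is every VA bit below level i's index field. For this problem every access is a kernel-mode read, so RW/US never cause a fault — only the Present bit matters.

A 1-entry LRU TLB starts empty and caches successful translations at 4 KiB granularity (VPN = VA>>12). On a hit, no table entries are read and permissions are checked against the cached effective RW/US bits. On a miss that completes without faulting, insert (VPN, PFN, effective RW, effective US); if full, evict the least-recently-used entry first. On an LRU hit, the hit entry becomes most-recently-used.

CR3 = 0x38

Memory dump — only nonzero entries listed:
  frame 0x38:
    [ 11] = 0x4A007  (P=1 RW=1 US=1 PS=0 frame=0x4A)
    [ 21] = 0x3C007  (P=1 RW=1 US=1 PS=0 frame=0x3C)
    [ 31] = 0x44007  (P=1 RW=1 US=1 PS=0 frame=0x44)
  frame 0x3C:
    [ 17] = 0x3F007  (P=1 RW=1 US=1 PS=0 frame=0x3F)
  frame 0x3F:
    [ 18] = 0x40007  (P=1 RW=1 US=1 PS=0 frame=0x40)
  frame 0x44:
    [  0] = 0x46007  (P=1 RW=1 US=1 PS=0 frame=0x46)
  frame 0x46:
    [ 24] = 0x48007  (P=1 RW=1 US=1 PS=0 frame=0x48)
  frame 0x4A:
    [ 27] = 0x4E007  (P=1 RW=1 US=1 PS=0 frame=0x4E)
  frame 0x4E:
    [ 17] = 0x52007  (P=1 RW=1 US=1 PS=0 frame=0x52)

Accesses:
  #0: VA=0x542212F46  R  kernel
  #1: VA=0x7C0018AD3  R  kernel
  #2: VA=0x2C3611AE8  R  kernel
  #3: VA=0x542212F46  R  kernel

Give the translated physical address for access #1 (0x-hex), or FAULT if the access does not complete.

Per-access translation:
#0 VA=0x542212F46 (r,kernel):
  L0: frame=0x38 idx=21 entry=0x3C007 [P=1 RW=1 US=1 PS=0]
  L1: frame=0x3C idx=17 entry=0x3F007 [P=1 RW=1 US=1 PS=0]
  L2: frame=0x3F idx=18 entry=0x40007 [P=1 RW=1 US=1 PS=0]
  → PA=0x40F46  (3 entries read)
#1 VA=0x7C0018AD3 (r,kernel):
  L0: frame=0x38 idx=31 entry=0x44007 [P=1 RW=1 US=1 PS=0]
  L1: frame=0x44 idx=0 entry=0x46007 [P=1 RW=1 US=1 PS=0]
  L2: frame=0x46 idx=24 entry=0x48007 [P=1 RW=1 US=1 PS=0]
  → PA=0x48AD3  (3 entries read)
#2 VA=0x2C3611AE8 (r,kernel):
  L0: frame=0x38 idx=11 entry=0x4A007 [P=1 RW=1 US=1 PS=0]
  L1: frame=0x4A idx=27 entry=0x4E007 [P=1 RW=1 US=1 PS=0]
  L2: frame=0x4E idx=17 entry=0x52007 [P=1 RW=1 US=1 PS=0]
  → PA=0x52AE8  (3 entries read)
#3 VA=0x542212F46 (r,kernel):
  L0: frame=0x38 idx=21 entry=0x3C007 [P=1 RW=1 US=1 PS=0]
  L1: frame=0x3C idx=17 entry=0x3F007 [P=1 RW=1 US=1 PS=0]
  L2: frame=0x3F idx=18 entry=0x40007 [P=1 RW=1 US=1 PS=0]
  → PA=0x40F46  (3 entries read)

Access #1 PA: 0x48AD3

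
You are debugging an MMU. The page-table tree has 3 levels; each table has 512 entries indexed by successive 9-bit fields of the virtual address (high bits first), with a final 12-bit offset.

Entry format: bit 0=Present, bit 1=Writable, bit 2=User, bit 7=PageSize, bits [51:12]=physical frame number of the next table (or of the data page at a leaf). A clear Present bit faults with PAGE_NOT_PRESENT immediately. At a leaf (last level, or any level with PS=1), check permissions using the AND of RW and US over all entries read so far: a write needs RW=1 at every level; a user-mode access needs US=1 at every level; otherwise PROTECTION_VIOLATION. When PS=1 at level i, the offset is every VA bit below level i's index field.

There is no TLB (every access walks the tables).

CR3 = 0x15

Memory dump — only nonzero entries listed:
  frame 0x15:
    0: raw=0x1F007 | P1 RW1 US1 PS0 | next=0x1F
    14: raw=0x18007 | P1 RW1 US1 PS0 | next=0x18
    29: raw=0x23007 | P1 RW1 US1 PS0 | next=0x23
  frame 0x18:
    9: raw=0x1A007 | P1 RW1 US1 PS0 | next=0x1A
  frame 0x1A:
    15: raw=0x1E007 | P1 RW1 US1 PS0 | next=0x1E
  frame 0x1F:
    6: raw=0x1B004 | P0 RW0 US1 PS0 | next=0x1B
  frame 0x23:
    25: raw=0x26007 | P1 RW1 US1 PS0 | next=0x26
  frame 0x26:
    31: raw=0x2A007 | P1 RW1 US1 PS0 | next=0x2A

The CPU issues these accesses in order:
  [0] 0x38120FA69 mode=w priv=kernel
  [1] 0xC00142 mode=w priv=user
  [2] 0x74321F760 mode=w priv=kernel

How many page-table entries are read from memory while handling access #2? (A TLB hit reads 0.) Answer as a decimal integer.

Trace:
#0 VA=0x38120FA69 (w,kernel):
  [0] read 0x15 idx=14: raw=0x18007 flags P=1 W=1 U=1 S=0
  [1] read 0x18 idx=9: raw=0x1A007 flags P=1 W=1 U=1 S=0
  [2] read 0x1A idx=15: raw=0x1E007 flags P=1 W=1 U=1 S=0
  ⇒ phys 0x1EA69  [3 reads]
#1 VA=0xC00142 (w,user):
  [0] read 0x15 idx=0: raw=0x1F007 flags P=1 W=1 U=1 S=0
  [1] read 0x1F idx=6: raw=0x1B004 flags P=0 W=0 U=1 S=0
  ✗ PAGE_NOT_PRESENT  [2 reads]
#2 VA=0x74321F760 (w,kernel):
  [0] read 0x15 idx=29: raw=0x23007 flags P=1 W=1 U=1 S=0
  [1] read 0x23 idx=25: raw=0x26007 flags P=1 W=1 U=1 S=0
  [2] read 0x26 idx=31: raw=0x2A007 flags P=1 W=1 U=1 S=0
  ⇒ phys 0x2A760  [3 reads]

Entries read for #2: 3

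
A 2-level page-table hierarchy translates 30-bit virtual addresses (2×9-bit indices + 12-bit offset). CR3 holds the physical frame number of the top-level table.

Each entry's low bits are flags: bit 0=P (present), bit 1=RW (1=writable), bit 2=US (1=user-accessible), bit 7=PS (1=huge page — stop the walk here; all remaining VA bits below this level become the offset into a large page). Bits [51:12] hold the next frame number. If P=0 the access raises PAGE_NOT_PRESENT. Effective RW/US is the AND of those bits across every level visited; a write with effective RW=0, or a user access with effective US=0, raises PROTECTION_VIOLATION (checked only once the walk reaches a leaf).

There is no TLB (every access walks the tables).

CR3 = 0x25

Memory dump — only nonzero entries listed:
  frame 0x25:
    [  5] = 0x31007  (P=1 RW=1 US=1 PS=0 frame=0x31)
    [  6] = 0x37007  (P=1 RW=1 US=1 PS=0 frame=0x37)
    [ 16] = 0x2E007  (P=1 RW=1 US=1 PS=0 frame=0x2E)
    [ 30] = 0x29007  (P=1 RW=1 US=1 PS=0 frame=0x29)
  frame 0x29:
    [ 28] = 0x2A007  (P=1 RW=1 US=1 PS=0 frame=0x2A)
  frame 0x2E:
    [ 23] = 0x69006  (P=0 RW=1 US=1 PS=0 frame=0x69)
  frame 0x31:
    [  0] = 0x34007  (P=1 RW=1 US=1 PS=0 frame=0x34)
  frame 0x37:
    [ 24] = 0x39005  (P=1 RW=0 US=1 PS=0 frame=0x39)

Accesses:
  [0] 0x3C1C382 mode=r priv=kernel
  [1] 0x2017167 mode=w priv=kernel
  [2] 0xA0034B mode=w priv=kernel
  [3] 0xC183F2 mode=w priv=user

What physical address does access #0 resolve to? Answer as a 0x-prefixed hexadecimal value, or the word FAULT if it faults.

Walk each access:
#0 VA=0x3C1C382 (r,kernel):
  [0] read 0x25 idx=30: raw=0x29007 flags P=1 W=1 U=1 S=0
  [1] read 0x29 idx=28: raw=0x2A007 flags P=1 W=1 U=1 S=0
  ✓ 0x2A382  — 2 lookups
#1 VA=0x2017167 (w,kernel):
  [0] read 0x25 idx=16: raw=0x2E007 flags P=1 W=1 U=1 S=0
  [1] read 0x2E idx=23: raw=0x69006 flags P=0 W=1 U=1 S=0
  ✗ PAGE_NOT_PRESENT  [2 reads]
#2 VA=0xA0034B (w,kernel):
  [0] read 0x25 idx=5: raw=0x31007 flags P=1 W=1 U=1 S=0
  [1] read 0x31 idx=0: raw=0x34007 flags P=1 W=1 U=1 S=0
  ✓ 0x3434B  — 2 lookups
#3 VA=0xC183F2 (w,user):
  [0] read 0x25 idx=6: raw=0x37007 flags P=1 W=1 U=1 S=0
  [1] read 0x37 idx=24: raw=0x39005 flags P=1 W=0 U=1 S=0
  ✗ PROTECTION_VIOLATION  [2 reads]

Access #0 PA: 0x2A382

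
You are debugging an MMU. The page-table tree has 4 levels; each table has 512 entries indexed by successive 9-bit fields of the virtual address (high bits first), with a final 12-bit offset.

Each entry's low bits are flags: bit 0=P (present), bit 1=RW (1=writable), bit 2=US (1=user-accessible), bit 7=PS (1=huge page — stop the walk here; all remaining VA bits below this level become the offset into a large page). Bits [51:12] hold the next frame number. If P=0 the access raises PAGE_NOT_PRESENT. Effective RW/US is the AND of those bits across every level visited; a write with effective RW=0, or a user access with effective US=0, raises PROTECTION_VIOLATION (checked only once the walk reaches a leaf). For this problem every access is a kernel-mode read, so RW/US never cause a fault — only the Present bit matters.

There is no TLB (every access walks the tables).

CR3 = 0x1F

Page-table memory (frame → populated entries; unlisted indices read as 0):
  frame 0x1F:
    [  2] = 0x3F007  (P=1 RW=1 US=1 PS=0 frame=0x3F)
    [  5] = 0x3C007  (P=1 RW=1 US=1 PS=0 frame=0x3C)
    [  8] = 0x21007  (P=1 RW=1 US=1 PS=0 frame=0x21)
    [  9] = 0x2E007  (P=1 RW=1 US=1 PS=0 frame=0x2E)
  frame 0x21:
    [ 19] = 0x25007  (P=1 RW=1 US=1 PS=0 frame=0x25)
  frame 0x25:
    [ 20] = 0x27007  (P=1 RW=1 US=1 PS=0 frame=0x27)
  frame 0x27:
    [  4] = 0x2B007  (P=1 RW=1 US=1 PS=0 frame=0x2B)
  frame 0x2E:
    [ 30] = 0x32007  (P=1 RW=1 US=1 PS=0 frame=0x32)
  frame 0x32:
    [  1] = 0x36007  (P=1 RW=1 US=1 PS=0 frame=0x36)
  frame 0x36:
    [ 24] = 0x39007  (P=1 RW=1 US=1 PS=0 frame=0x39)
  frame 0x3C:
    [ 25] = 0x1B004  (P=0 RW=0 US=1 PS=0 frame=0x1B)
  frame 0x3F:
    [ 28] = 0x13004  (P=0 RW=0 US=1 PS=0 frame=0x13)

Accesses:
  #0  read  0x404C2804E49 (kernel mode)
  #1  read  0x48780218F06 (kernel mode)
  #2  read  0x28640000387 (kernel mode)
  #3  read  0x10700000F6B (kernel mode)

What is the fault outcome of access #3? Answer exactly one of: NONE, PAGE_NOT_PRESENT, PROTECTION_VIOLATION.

Per-access translation:
#0 VA=0x404C2804E49 (r,kernel):
  L0: frame=0x1F idx=8 entry=0x21007 [P=1 RW=1 US=1 PS=0]
  L1: frame=0x21 idx=19 entry=0x25007 [P=1 RW=1 US=1 PS=0]
  L2: frame=0x25 idx=20 entry=0x27007 [P=1 RW=1 US=1 PS=0]
  L3: frame=0x27 idx=4 entry=0x2B007 [P=1 RW=1 US=1 PS=0]
  ⇒ phys 0x2BE49  [4 reads]
#1 VA=0x48780218F06 (r,kernel):
  L0: frame=0x1F idx=9 entry=0x2E007 [P=1 RW=1 US=1 PS=0]
  L1: frame=0x2E idx=30 entry=0x32007 [P=1 RW=1 US=1 PS=0]
  L2: frame=0x32 idx=1 entry=0x36007 [P=1 RW=1 US=1 PS=0]
  L3: frame=0x36 idx=24 entry=0x39007 [P=1 RW=1 US=1 PS=0]
  ⇒ phys 0x39F06  [4 reads]
#2 VA=0x28640000387 (r,kernel):
  L0: frame=0x1F idx=5 entry=0x3C007 [P=1 RW=1 US=1 PS=0]
  L1: frame=0x3C idx=25 entry=0x1B004 [P=0 RW=0 US=1 PS=0]
  ✗ PAGE_NOT_PRESENT  [2 reads]
#3 VA=0x10700000F6B (r,kernel):
  L0: frame=0x1F idx=2 entry=0x3F007 [P=1 RW=1 US=1 PS=0]
  L1: frame=0x3F idx=28 entry=0x13004 [P=0 RW=0 US=1 PS=0]
  ✗ PAGE_NOT_PRESENT  [2 reads]

Access #3 fault: PAGE_NOT_PRESENT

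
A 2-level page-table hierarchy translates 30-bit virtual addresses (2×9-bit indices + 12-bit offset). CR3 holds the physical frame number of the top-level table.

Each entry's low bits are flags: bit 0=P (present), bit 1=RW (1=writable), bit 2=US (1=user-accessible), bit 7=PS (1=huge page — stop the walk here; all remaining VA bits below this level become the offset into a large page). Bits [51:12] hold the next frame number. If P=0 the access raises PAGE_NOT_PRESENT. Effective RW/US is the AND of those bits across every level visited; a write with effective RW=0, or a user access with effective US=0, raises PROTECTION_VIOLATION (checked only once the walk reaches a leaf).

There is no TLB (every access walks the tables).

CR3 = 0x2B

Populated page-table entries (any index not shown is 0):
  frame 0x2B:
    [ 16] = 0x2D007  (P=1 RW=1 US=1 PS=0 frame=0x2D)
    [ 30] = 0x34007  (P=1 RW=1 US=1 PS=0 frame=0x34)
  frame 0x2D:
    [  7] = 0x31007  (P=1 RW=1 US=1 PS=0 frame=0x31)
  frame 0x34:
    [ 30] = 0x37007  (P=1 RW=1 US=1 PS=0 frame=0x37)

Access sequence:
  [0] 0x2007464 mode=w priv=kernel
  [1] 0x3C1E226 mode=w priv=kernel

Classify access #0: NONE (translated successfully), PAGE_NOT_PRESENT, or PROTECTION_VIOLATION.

Walk each access:
#0 VA=0x2007464 (w,kernel):
  L0: frame=0x2B idx=16 entry=0x2D007 [P=1 RW=1 US=1 PS=0]
  L1: frame=0x2D idx=7 entry=0x31007 [P=1 RW=1 US=1 PS=0]
  ⇒ phys 0x31464  [2 reads]
#1 VA=0x3C1E226 (w,kernel):
  L0: frame=0x2B idx=30 entry=0x34007 [P=1 RW=1 US=1 PS=0]
  L1: frame=0x34 idx=30 entry=0x37007 [P=1 RW=1 US=1 PS=0]
  ⇒ phys 0x37226  [2 reads]

Access #0 fault: NONE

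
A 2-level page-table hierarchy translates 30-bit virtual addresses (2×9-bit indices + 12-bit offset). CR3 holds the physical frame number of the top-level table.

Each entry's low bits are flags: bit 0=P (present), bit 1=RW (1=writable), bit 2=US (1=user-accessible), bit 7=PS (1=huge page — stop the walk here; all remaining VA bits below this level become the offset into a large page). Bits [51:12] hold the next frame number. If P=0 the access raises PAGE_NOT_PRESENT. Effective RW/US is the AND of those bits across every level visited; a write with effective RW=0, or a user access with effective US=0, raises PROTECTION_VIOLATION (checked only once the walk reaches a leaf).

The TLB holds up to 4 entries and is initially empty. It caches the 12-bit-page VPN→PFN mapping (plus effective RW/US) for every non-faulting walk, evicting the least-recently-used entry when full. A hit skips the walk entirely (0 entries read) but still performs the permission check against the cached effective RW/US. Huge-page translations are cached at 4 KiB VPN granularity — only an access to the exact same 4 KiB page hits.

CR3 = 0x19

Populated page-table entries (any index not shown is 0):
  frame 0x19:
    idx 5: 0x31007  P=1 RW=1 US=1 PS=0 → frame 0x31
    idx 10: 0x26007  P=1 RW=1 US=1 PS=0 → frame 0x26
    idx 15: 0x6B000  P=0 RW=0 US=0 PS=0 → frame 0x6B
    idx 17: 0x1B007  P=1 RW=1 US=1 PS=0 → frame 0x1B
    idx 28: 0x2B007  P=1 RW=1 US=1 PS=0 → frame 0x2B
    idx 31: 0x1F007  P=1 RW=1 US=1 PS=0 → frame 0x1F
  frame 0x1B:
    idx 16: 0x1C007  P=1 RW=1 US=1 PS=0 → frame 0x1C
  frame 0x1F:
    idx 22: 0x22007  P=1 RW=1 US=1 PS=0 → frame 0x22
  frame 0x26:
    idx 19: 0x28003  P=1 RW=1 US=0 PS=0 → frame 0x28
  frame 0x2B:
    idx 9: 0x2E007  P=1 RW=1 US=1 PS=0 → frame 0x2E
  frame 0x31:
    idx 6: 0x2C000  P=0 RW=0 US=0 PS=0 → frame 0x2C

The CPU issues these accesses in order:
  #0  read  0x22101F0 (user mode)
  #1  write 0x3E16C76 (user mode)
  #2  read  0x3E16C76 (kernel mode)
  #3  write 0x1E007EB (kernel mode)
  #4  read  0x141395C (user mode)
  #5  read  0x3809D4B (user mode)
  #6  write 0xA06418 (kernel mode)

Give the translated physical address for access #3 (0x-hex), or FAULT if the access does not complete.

Walk each access:
#0 VA=0x22101F0 (r,user):
  L0 @0x19[17] → 0x1B007  P=1,RW=1,US=1,PS=0
  L1 @0x1B[16] → 0x1C007  P=1,RW=1,US=1,PS=0
  → PA=0x1C1F0  (2 entries read)
#1 VA=0x3E16C76 (w,user):
  L0 @0x19[31] → 0x1F007  P=1,RW=1,US=1,PS=0
  L1 @0x1F[22] → 0x22007  P=1,RW=1,US=1,PS=0
  → PA=0x22C76  (2 entries read)
#2 VA=0x3E16C76 (r,kernel):
  TLB hit vpn=0x3E16 → PA=0x22C76
#3 VA=0x1E007EB (w,kernel):
  L0 @0x19[15] → 0x6B000  P=0,RW=0,US=0,PS=0
  ⇒ fault: PAGE_NOT_PRESENT  — 1 lookups
#4 VA=0x141395C (r,user):
  L0 @0x19[10] → 0x26007  P=1,RW=1,US=1,PS=0
  L1 @0x26[19] → 0x28003  P=1,RW=1,US=0,PS=0
  ⇒ fault: PROTECTION_VIOLATION  — 2 lookups
#5 VA=0x3809D4B (r,user):
  L0 @0x19[28] → 0x2B007  P=1,RW=1,US=1,PS=0
  L1 @0x2B[9] → 0x2E007  P=1,RW=1,US=1,PS=0
  → PA=0x2ED4B  (2 entries read)
#6 VA=0xA06418 (w,kernel):
  L0 @0x19[5] → 0x31007  P=1,RW=1,US=1,PS=0
  L1 @0x31[6] → 0x2C000  P=0,RW=0,US=0,PS=0
  ⇒ fault: PAGE_NOT_PRESENT  — 2 lookups

Access #3 PA: FAULT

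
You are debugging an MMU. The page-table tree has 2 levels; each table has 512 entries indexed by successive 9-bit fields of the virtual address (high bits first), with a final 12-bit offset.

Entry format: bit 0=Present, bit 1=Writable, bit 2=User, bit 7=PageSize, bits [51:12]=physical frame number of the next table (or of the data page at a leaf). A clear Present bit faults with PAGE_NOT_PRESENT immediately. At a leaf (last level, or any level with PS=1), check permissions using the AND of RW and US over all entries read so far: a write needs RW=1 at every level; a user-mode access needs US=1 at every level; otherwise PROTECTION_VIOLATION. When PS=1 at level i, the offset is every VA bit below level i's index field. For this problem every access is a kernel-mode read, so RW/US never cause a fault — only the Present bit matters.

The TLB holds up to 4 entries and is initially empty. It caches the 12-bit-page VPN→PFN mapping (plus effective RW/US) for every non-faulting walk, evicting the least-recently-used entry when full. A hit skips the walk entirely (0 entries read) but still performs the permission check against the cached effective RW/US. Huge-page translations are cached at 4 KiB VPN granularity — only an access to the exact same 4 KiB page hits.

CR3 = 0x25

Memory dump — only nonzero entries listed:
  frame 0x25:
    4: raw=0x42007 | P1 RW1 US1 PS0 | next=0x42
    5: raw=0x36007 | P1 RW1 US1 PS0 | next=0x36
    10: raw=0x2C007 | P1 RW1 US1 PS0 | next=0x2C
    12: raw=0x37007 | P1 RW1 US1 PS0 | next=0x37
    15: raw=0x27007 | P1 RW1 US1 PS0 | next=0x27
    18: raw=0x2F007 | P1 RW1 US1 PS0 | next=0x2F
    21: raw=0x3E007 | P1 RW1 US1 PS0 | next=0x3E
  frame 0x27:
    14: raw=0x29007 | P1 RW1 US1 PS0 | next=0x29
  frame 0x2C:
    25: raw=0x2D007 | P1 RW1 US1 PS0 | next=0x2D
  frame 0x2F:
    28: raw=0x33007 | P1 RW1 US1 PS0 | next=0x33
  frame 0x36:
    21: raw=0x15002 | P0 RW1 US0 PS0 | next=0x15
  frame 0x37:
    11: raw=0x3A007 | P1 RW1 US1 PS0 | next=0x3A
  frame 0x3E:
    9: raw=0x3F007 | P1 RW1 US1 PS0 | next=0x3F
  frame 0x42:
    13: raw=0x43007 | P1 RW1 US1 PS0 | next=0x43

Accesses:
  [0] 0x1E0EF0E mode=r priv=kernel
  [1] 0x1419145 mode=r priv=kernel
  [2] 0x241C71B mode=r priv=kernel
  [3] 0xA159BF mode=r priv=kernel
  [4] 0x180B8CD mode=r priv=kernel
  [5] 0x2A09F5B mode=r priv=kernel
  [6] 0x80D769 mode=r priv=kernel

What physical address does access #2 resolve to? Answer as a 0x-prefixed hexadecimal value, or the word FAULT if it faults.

Trace:
#0 VA=0x1E0EF0E (r,kernel):
  lvl0: tbl 0x25, slot 15 ⇒ 0x27007 (P1/RW1/US1/PS0)
  lvl1: tbl 0x27, slot 14 ⇒ 0x29007 (P1/RW1/US1/PS0)
  → PA=0x29F0E  (2 entries read)
#1 VA=0x1419145 (r,kernel):
  lvl0: tbl 0x25, slot 10 ⇒ 0x2C007 (P1/RW1/US1/PS0)
  lvl1: tbl 0x2C, slot 25 ⇒ 0x2D007 (P1/RW1/US1/PS0)
  → PA=0x2D145  (2 entries read)
#2 VA=0x241C71B (r,kernel):
  lvl0: tbl 0x25, slot 18 ⇒ 0x2F007 (P1/RW1/US1/PS0)
  lvl1: tbl 0x2F, slot 28 ⇒ 0x33007 (P1/RW1/US1/PS0)
  → PA=0x3371B  (2 entries read)
#3 VA=0xA159BF (r,kernel):
  lvl0: tbl 0x25, slot 5 ⇒ 0x36007 (P1/RW1/US1/PS0)
  lvl1: tbl 0x36, slot 21 ⇒ 0x15002 (P0/RW1/US0/PS0)
  ⇒ fault: PAGE_NOT_PRESENT  — 2 lookups
#4 VA=0x180B8CD (r,kernel):
  lvl0: tbl 0x25, slot 12 ⇒ 0x37007 (P1/RW1/US1/PS0)
  lvl1: tbl 0x37, slot 11 ⇒ 0x3A007 (P1/RW1/US1/PS0)
  → PA=0x3A8CD  (2 entries read)
#5 VA=0x2A09F5B (r,kernel):
  lvl0: tbl 0x25, slot 21 ⇒ 0x3E007 (P1/RW1/US1/PS0)
  lvl1: tbl 0x3E, slot 9 ⇒ 0x3F007 (P1/RW1/US1/PS0)
  → PA=0x3FF5B  (2 entries read)
#6 VA=0x80D769 (r,kernel):
  lvl0: tbl 0x25, slot 4 ⇒ 0x42007 (P1/RW1/US1/PS0)
  lvl1: tbl 0x42, slot 13 ⇒ 0x43007 (P1/RW1/US1/PS0)
  → PA=0x43769  (2 entries read)

Access #2 PA: 0x3371B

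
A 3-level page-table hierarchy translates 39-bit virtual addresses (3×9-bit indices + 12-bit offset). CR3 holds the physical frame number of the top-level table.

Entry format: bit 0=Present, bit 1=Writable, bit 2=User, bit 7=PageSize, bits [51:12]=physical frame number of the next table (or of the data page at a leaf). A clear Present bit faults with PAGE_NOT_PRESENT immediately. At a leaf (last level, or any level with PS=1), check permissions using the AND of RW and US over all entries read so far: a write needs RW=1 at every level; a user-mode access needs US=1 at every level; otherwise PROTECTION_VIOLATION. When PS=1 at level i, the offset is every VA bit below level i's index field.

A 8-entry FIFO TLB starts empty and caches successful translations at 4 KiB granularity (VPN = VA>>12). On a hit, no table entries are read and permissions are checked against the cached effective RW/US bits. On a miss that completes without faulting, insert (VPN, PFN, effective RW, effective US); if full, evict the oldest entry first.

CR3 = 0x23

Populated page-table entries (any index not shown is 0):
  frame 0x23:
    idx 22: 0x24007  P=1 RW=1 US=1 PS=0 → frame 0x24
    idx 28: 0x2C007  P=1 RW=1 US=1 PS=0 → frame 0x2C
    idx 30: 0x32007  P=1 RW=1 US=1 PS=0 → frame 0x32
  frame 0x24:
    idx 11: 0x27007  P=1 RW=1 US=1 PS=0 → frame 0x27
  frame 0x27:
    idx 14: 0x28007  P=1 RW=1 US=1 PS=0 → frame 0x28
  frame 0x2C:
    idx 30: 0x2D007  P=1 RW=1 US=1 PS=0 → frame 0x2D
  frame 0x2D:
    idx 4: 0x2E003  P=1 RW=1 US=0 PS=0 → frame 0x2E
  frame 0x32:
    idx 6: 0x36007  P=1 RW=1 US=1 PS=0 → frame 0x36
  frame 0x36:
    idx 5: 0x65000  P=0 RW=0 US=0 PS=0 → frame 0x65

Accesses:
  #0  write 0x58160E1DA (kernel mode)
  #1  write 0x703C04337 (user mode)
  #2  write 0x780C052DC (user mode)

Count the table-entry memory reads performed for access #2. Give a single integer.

Walk each access:
#0 VA=0x58160E1DA (w,kernel):
  L0: frame=0x23 idx=22 entry=0x24007 [P=1 RW=1 US=1 PS=0]
  L1: frame=0x24 idx=11 entry=0x27007 [P=1 RW=1 US=1 PS=0]
  L2: frame=0x27 idx=14 entry=0x28007 [P=1 RW=1 US=1 PS=0]
  → PA=0x281DA  (3 entries read)
#1 VA=0x703C04337 (w,user):
  L0: frame=0x23 idx=28 entry=0x2C007 [P=1 RW=1 US=1 PS=0]
  L1: frame=0x2C idx=30 entry=0x2D007 [P=1 RW=1 US=1 PS=0]
  L2: frame=0x2D idx=4 entry=0x2E003 [P=1 RW=1 US=0 PS=0]
  ⇒ fault: PROTECTION_VIOLATION  — 3 lookups
#2 VA=0x780C052DC (w,user):
  L0: frame=0x23 idx=30 entry=0x32007 [P=1 RW=1 US=1 PS=0]
  L1: frame=0x32 idx=6 entry=0x36007 [P=1 RW=1 US=1 PS=0]
  L2: frame=0x36 idx=5 entry=0x65000 [P=0 RW=0 US=0 PS=0]
  ⇒ fault: PAGE_NOT_PRESENT  — 3 lookups

Entries read for #2: 3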